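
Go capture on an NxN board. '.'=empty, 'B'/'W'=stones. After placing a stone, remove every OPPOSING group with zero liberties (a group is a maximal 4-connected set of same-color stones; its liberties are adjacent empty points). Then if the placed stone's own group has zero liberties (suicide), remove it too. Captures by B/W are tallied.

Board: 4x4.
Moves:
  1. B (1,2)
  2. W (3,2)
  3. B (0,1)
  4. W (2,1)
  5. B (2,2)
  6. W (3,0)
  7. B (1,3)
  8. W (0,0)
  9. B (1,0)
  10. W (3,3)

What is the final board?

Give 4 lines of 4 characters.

Answer: .B..
B.BB
.WB.
W.WW

Derivation:
Move 1: B@(1,2) -> caps B=0 W=0
Move 2: W@(3,2) -> caps B=0 W=0
Move 3: B@(0,1) -> caps B=0 W=0
Move 4: W@(2,1) -> caps B=0 W=0
Move 5: B@(2,2) -> caps B=0 W=0
Move 6: W@(3,0) -> caps B=0 W=0
Move 7: B@(1,3) -> caps B=0 W=0
Move 8: W@(0,0) -> caps B=0 W=0
Move 9: B@(1,0) -> caps B=1 W=0
Move 10: W@(3,3) -> caps B=1 W=0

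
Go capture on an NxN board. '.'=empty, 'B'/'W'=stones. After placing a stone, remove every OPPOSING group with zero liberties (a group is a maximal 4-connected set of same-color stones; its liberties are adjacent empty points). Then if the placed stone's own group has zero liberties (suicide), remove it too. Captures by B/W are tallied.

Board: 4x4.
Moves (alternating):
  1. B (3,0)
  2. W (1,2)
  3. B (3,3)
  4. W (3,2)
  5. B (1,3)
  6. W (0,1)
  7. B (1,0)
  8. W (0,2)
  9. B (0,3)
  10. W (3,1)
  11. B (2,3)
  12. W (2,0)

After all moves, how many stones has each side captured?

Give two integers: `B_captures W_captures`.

Move 1: B@(3,0) -> caps B=0 W=0
Move 2: W@(1,2) -> caps B=0 W=0
Move 3: B@(3,3) -> caps B=0 W=0
Move 4: W@(3,2) -> caps B=0 W=0
Move 5: B@(1,3) -> caps B=0 W=0
Move 6: W@(0,1) -> caps B=0 W=0
Move 7: B@(1,0) -> caps B=0 W=0
Move 8: W@(0,2) -> caps B=0 W=0
Move 9: B@(0,3) -> caps B=0 W=0
Move 10: W@(3,1) -> caps B=0 W=0
Move 11: B@(2,3) -> caps B=0 W=0
Move 12: W@(2,0) -> caps B=0 W=1

Answer: 0 1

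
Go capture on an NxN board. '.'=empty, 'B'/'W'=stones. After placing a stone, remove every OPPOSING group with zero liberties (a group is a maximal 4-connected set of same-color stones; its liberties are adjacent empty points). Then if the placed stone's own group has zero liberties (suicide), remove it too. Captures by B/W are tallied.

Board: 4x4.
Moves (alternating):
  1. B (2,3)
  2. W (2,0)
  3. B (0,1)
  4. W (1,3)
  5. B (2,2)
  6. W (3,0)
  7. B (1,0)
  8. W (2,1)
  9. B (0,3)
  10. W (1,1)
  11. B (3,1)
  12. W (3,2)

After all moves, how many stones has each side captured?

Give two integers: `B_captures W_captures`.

Answer: 0 1

Derivation:
Move 1: B@(2,3) -> caps B=0 W=0
Move 2: W@(2,0) -> caps B=0 W=0
Move 3: B@(0,1) -> caps B=0 W=0
Move 4: W@(1,3) -> caps B=0 W=0
Move 5: B@(2,2) -> caps B=0 W=0
Move 6: W@(3,0) -> caps B=0 W=0
Move 7: B@(1,0) -> caps B=0 W=0
Move 8: W@(2,1) -> caps B=0 W=0
Move 9: B@(0,3) -> caps B=0 W=0
Move 10: W@(1,1) -> caps B=0 W=0
Move 11: B@(3,1) -> caps B=0 W=0
Move 12: W@(3,2) -> caps B=0 W=1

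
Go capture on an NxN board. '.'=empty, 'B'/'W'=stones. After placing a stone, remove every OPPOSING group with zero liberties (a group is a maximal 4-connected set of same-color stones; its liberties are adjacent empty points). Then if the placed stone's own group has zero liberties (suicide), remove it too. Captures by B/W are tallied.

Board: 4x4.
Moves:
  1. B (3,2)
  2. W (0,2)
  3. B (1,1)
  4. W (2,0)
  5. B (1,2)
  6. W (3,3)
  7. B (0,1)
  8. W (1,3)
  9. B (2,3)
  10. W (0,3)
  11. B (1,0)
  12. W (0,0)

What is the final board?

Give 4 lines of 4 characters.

Answer: .B..
BBB.
W..B
..B.

Derivation:
Move 1: B@(3,2) -> caps B=0 W=0
Move 2: W@(0,2) -> caps B=0 W=0
Move 3: B@(1,1) -> caps B=0 W=0
Move 4: W@(2,0) -> caps B=0 W=0
Move 5: B@(1,2) -> caps B=0 W=0
Move 6: W@(3,3) -> caps B=0 W=0
Move 7: B@(0,1) -> caps B=0 W=0
Move 8: W@(1,3) -> caps B=0 W=0
Move 9: B@(2,3) -> caps B=1 W=0
Move 10: W@(0,3) -> caps B=1 W=0
Move 11: B@(1,0) -> caps B=1 W=0
Move 12: W@(0,0) -> caps B=1 W=0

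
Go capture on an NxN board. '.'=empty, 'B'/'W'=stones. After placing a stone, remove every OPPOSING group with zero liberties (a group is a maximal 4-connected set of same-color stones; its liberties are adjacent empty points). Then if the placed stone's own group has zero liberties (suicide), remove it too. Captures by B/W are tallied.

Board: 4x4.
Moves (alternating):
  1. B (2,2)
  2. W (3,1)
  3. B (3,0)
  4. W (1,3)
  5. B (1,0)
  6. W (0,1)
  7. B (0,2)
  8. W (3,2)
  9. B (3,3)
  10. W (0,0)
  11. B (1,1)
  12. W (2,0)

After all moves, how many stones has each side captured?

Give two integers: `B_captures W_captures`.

Move 1: B@(2,2) -> caps B=0 W=0
Move 2: W@(3,1) -> caps B=0 W=0
Move 3: B@(3,0) -> caps B=0 W=0
Move 4: W@(1,3) -> caps B=0 W=0
Move 5: B@(1,0) -> caps B=0 W=0
Move 6: W@(0,1) -> caps B=0 W=0
Move 7: B@(0,2) -> caps B=0 W=0
Move 8: W@(3,2) -> caps B=0 W=0
Move 9: B@(3,3) -> caps B=0 W=0
Move 10: W@(0,0) -> caps B=0 W=0
Move 11: B@(1,1) -> caps B=2 W=0
Move 12: W@(2,0) -> caps B=2 W=1

Answer: 2 1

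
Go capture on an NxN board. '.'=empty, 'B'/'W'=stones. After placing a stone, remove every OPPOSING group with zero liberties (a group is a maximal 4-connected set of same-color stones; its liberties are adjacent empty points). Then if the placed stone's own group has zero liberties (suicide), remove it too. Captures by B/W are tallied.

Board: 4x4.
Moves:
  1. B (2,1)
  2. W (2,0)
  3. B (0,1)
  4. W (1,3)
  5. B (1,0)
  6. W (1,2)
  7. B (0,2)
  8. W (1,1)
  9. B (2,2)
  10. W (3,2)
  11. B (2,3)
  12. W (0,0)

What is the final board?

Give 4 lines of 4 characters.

Move 1: B@(2,1) -> caps B=0 W=0
Move 2: W@(2,0) -> caps B=0 W=0
Move 3: B@(0,1) -> caps B=0 W=0
Move 4: W@(1,3) -> caps B=0 W=0
Move 5: B@(1,0) -> caps B=0 W=0
Move 6: W@(1,2) -> caps B=0 W=0
Move 7: B@(0,2) -> caps B=0 W=0
Move 8: W@(1,1) -> caps B=0 W=0
Move 9: B@(2,2) -> caps B=0 W=0
Move 10: W@(3,2) -> caps B=0 W=0
Move 11: B@(2,3) -> caps B=0 W=0
Move 12: W@(0,0) -> caps B=0 W=1

Answer: WBB.
.WWW
WBBB
..W.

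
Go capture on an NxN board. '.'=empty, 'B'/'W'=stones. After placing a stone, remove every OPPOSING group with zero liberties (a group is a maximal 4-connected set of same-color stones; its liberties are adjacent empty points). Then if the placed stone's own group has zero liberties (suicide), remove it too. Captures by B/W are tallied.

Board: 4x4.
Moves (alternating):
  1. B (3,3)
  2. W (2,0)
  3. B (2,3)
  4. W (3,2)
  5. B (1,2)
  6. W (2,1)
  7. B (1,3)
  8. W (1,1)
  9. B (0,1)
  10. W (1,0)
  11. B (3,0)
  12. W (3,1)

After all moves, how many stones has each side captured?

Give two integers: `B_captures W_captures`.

Answer: 0 1

Derivation:
Move 1: B@(3,3) -> caps B=0 W=0
Move 2: W@(2,0) -> caps B=0 W=0
Move 3: B@(2,3) -> caps B=0 W=0
Move 4: W@(3,2) -> caps B=0 W=0
Move 5: B@(1,2) -> caps B=0 W=0
Move 6: W@(2,1) -> caps B=0 W=0
Move 7: B@(1,3) -> caps B=0 W=0
Move 8: W@(1,1) -> caps B=0 W=0
Move 9: B@(0,1) -> caps B=0 W=0
Move 10: W@(1,0) -> caps B=0 W=0
Move 11: B@(3,0) -> caps B=0 W=0
Move 12: W@(3,1) -> caps B=0 W=1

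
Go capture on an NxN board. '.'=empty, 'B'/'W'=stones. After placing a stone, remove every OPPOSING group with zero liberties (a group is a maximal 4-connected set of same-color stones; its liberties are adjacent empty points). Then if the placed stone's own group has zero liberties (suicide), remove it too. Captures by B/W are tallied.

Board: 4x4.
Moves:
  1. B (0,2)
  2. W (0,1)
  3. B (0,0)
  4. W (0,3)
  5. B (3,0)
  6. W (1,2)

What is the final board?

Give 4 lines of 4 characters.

Answer: BW.W
..W.
....
B...

Derivation:
Move 1: B@(0,2) -> caps B=0 W=0
Move 2: W@(0,1) -> caps B=0 W=0
Move 3: B@(0,0) -> caps B=0 W=0
Move 4: W@(0,3) -> caps B=0 W=0
Move 5: B@(3,0) -> caps B=0 W=0
Move 6: W@(1,2) -> caps B=0 W=1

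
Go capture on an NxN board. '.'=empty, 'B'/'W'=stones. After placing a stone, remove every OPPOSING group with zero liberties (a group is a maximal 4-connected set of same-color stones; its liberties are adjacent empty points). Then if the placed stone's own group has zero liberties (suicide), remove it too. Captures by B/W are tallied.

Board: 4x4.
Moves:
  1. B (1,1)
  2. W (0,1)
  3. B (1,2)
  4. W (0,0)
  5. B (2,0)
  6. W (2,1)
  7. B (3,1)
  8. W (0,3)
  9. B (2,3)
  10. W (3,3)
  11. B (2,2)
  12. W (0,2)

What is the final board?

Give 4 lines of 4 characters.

Move 1: B@(1,1) -> caps B=0 W=0
Move 2: W@(0,1) -> caps B=0 W=0
Move 3: B@(1,2) -> caps B=0 W=0
Move 4: W@(0,0) -> caps B=0 W=0
Move 5: B@(2,0) -> caps B=0 W=0
Move 6: W@(2,1) -> caps B=0 W=0
Move 7: B@(3,1) -> caps B=0 W=0
Move 8: W@(0,3) -> caps B=0 W=0
Move 9: B@(2,3) -> caps B=0 W=0
Move 10: W@(3,3) -> caps B=0 W=0
Move 11: B@(2,2) -> caps B=1 W=0
Move 12: W@(0,2) -> caps B=1 W=0

Answer: WWWW
.BB.
B.BB
.B.W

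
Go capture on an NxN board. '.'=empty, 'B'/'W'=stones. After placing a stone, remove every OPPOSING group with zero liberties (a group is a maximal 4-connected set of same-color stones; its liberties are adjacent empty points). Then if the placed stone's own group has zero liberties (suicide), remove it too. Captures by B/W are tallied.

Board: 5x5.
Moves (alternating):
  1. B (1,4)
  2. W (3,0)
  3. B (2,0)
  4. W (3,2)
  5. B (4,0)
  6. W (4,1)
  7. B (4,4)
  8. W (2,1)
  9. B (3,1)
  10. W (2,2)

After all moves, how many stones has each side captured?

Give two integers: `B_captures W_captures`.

Answer: 0 1

Derivation:
Move 1: B@(1,4) -> caps B=0 W=0
Move 2: W@(3,0) -> caps B=0 W=0
Move 3: B@(2,0) -> caps B=0 W=0
Move 4: W@(3,2) -> caps B=0 W=0
Move 5: B@(4,0) -> caps B=0 W=0
Move 6: W@(4,1) -> caps B=0 W=1
Move 7: B@(4,4) -> caps B=0 W=1
Move 8: W@(2,1) -> caps B=0 W=1
Move 9: B@(3,1) -> caps B=0 W=1
Move 10: W@(2,2) -> caps B=0 W=1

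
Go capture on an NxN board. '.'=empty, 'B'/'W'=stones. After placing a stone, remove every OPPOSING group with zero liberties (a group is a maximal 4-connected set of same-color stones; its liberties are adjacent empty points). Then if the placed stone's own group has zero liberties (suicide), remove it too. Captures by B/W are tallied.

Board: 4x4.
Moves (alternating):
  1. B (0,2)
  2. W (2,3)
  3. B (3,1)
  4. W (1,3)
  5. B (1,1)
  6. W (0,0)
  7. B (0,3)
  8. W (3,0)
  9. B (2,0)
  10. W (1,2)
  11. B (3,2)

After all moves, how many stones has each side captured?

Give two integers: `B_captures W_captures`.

Answer: 1 0

Derivation:
Move 1: B@(0,2) -> caps B=0 W=0
Move 2: W@(2,3) -> caps B=0 W=0
Move 3: B@(3,1) -> caps B=0 W=0
Move 4: W@(1,3) -> caps B=0 W=0
Move 5: B@(1,1) -> caps B=0 W=0
Move 6: W@(0,0) -> caps B=0 W=0
Move 7: B@(0,3) -> caps B=0 W=0
Move 8: W@(3,0) -> caps B=0 W=0
Move 9: B@(2,0) -> caps B=1 W=0
Move 10: W@(1,2) -> caps B=1 W=0
Move 11: B@(3,2) -> caps B=1 W=0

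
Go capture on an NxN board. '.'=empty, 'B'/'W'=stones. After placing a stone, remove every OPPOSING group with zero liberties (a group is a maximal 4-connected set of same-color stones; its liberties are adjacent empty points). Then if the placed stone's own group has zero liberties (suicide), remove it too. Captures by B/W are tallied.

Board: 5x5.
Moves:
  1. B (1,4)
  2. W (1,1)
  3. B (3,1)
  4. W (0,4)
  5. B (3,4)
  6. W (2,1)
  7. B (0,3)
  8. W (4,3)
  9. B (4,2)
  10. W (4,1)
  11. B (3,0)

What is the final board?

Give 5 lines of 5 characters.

Answer: ...B.
.W..B
.W...
BB..B
.WBW.

Derivation:
Move 1: B@(1,4) -> caps B=0 W=0
Move 2: W@(1,1) -> caps B=0 W=0
Move 3: B@(3,1) -> caps B=0 W=0
Move 4: W@(0,4) -> caps B=0 W=0
Move 5: B@(3,4) -> caps B=0 W=0
Move 6: W@(2,1) -> caps B=0 W=0
Move 7: B@(0,3) -> caps B=1 W=0
Move 8: W@(4,3) -> caps B=1 W=0
Move 9: B@(4,2) -> caps B=1 W=0
Move 10: W@(4,1) -> caps B=1 W=0
Move 11: B@(3,0) -> caps B=1 W=0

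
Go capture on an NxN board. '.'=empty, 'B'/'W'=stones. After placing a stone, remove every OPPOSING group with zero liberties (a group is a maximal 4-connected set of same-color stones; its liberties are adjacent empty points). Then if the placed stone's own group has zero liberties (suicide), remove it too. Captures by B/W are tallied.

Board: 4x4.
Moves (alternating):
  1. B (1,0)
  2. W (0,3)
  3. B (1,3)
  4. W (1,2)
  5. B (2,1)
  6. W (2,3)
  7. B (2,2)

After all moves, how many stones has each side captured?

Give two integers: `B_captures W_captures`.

Move 1: B@(1,0) -> caps B=0 W=0
Move 2: W@(0,3) -> caps B=0 W=0
Move 3: B@(1,3) -> caps B=0 W=0
Move 4: W@(1,2) -> caps B=0 W=0
Move 5: B@(2,1) -> caps B=0 W=0
Move 6: W@(2,3) -> caps B=0 W=1
Move 7: B@(2,2) -> caps B=0 W=1

Answer: 0 1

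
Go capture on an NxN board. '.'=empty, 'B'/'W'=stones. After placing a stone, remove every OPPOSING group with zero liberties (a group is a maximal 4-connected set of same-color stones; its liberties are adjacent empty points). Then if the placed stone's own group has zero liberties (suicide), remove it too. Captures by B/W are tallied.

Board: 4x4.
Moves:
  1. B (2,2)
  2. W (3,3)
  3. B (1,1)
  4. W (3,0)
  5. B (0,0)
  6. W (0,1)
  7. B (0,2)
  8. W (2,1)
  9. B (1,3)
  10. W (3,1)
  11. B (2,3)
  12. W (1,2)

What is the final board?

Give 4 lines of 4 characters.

Move 1: B@(2,2) -> caps B=0 W=0
Move 2: W@(3,3) -> caps B=0 W=0
Move 3: B@(1,1) -> caps B=0 W=0
Move 4: W@(3,0) -> caps B=0 W=0
Move 5: B@(0,0) -> caps B=0 W=0
Move 6: W@(0,1) -> caps B=0 W=0
Move 7: B@(0,2) -> caps B=1 W=0
Move 8: W@(2,1) -> caps B=1 W=0
Move 9: B@(1,3) -> caps B=1 W=0
Move 10: W@(3,1) -> caps B=1 W=0
Move 11: B@(2,3) -> caps B=1 W=0
Move 12: W@(1,2) -> caps B=1 W=0

Answer: B.B.
.B.B
.WBB
WW.W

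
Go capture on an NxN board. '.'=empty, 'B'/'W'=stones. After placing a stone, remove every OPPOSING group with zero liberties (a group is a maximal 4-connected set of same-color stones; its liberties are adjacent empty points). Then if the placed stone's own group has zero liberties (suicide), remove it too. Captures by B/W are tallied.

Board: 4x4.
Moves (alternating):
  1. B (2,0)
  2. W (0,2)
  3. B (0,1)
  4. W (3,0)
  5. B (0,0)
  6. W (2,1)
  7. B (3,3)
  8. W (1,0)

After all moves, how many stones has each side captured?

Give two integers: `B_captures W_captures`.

Answer: 0 1

Derivation:
Move 1: B@(2,0) -> caps B=0 W=0
Move 2: W@(0,2) -> caps B=0 W=0
Move 3: B@(0,1) -> caps B=0 W=0
Move 4: W@(3,0) -> caps B=0 W=0
Move 5: B@(0,0) -> caps B=0 W=0
Move 6: W@(2,1) -> caps B=0 W=0
Move 7: B@(3,3) -> caps B=0 W=0
Move 8: W@(1,0) -> caps B=0 W=1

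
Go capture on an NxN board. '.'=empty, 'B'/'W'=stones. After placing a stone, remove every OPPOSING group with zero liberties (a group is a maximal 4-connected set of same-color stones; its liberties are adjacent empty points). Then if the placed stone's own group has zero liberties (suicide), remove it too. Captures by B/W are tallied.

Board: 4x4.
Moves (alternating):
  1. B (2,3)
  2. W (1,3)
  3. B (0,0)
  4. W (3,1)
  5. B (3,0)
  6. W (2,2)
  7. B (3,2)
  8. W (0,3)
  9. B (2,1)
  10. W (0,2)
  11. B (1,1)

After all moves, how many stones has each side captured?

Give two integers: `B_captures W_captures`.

Move 1: B@(2,3) -> caps B=0 W=0
Move 2: W@(1,3) -> caps B=0 W=0
Move 3: B@(0,0) -> caps B=0 W=0
Move 4: W@(3,1) -> caps B=0 W=0
Move 5: B@(3,0) -> caps B=0 W=0
Move 6: W@(2,2) -> caps B=0 W=0
Move 7: B@(3,2) -> caps B=0 W=0
Move 8: W@(0,3) -> caps B=0 W=0
Move 9: B@(2,1) -> caps B=1 W=0
Move 10: W@(0,2) -> caps B=1 W=0
Move 11: B@(1,1) -> caps B=1 W=0

Answer: 1 0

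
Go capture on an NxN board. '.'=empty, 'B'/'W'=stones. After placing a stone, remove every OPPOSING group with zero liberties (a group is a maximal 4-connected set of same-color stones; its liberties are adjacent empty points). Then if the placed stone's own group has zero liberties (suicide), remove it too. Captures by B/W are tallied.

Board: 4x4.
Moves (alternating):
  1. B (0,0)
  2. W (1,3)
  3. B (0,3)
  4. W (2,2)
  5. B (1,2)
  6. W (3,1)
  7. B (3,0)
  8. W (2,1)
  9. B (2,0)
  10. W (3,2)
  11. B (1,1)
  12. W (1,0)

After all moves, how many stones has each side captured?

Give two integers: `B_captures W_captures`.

Answer: 0 2

Derivation:
Move 1: B@(0,0) -> caps B=0 W=0
Move 2: W@(1,3) -> caps B=0 W=0
Move 3: B@(0,3) -> caps B=0 W=0
Move 4: W@(2,2) -> caps B=0 W=0
Move 5: B@(1,2) -> caps B=0 W=0
Move 6: W@(3,1) -> caps B=0 W=0
Move 7: B@(3,0) -> caps B=0 W=0
Move 8: W@(2,1) -> caps B=0 W=0
Move 9: B@(2,0) -> caps B=0 W=0
Move 10: W@(3,2) -> caps B=0 W=0
Move 11: B@(1,1) -> caps B=0 W=0
Move 12: W@(1,0) -> caps B=0 W=2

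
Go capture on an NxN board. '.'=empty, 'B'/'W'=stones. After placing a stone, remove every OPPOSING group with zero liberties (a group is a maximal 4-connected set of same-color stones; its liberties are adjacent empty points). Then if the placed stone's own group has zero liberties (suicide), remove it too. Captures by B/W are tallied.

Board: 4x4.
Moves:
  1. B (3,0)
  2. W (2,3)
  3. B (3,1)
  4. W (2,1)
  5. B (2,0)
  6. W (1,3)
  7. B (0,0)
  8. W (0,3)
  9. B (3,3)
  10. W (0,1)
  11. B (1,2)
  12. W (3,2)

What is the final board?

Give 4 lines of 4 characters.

Answer: BW.W
..BW
BW.W
BBW.

Derivation:
Move 1: B@(3,0) -> caps B=0 W=0
Move 2: W@(2,3) -> caps B=0 W=0
Move 3: B@(3,1) -> caps B=0 W=0
Move 4: W@(2,1) -> caps B=0 W=0
Move 5: B@(2,0) -> caps B=0 W=0
Move 6: W@(1,3) -> caps B=0 W=0
Move 7: B@(0,0) -> caps B=0 W=0
Move 8: W@(0,3) -> caps B=0 W=0
Move 9: B@(3,3) -> caps B=0 W=0
Move 10: W@(0,1) -> caps B=0 W=0
Move 11: B@(1,2) -> caps B=0 W=0
Move 12: W@(3,2) -> caps B=0 W=1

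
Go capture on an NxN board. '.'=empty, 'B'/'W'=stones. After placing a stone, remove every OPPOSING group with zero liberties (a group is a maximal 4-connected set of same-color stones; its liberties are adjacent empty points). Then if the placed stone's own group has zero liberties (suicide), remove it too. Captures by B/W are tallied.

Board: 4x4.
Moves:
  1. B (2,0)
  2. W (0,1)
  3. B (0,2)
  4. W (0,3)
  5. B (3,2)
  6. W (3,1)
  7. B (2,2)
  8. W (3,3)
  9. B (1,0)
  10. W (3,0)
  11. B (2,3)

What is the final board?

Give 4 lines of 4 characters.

Move 1: B@(2,0) -> caps B=0 W=0
Move 2: W@(0,1) -> caps B=0 W=0
Move 3: B@(0,2) -> caps B=0 W=0
Move 4: W@(0,3) -> caps B=0 W=0
Move 5: B@(3,2) -> caps B=0 W=0
Move 6: W@(3,1) -> caps B=0 W=0
Move 7: B@(2,2) -> caps B=0 W=0
Move 8: W@(3,3) -> caps B=0 W=0
Move 9: B@(1,0) -> caps B=0 W=0
Move 10: W@(3,0) -> caps B=0 W=0
Move 11: B@(2,3) -> caps B=1 W=0

Answer: .WBW
B...
B.BB
WWB.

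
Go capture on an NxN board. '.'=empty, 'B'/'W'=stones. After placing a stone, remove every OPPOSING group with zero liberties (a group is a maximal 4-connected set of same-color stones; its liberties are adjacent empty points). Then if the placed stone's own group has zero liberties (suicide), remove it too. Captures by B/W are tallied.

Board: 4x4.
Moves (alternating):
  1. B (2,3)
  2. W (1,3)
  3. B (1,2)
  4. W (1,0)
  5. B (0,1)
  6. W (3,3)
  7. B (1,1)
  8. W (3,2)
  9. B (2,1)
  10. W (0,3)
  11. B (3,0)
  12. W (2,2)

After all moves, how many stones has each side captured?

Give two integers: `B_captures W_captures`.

Move 1: B@(2,3) -> caps B=0 W=0
Move 2: W@(1,3) -> caps B=0 W=0
Move 3: B@(1,2) -> caps B=0 W=0
Move 4: W@(1,0) -> caps B=0 W=0
Move 5: B@(0,1) -> caps B=0 W=0
Move 6: W@(3,3) -> caps B=0 W=0
Move 7: B@(1,1) -> caps B=0 W=0
Move 8: W@(3,2) -> caps B=0 W=0
Move 9: B@(2,1) -> caps B=0 W=0
Move 10: W@(0,3) -> caps B=0 W=0
Move 11: B@(3,0) -> caps B=0 W=0
Move 12: W@(2,2) -> caps B=0 W=1

Answer: 0 1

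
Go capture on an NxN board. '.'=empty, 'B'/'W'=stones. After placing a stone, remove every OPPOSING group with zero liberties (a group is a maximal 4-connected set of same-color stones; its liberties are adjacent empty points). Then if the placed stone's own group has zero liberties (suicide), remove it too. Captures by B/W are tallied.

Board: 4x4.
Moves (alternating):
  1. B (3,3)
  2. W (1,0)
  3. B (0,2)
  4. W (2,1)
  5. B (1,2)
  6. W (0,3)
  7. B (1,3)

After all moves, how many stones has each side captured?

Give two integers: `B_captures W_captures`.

Answer: 1 0

Derivation:
Move 1: B@(3,3) -> caps B=0 W=0
Move 2: W@(1,0) -> caps B=0 W=0
Move 3: B@(0,2) -> caps B=0 W=0
Move 4: W@(2,1) -> caps B=0 W=0
Move 5: B@(1,2) -> caps B=0 W=0
Move 6: W@(0,3) -> caps B=0 W=0
Move 7: B@(1,3) -> caps B=1 W=0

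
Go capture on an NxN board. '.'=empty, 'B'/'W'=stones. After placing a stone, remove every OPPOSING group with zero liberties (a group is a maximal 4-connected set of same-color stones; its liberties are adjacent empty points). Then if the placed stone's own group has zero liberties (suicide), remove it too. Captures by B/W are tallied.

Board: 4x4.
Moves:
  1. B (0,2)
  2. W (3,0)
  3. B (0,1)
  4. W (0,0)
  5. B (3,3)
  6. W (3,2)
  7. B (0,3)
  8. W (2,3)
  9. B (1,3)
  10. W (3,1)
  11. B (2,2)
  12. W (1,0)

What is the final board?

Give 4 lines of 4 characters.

Answer: WBBB
W..B
..BW
WWW.

Derivation:
Move 1: B@(0,2) -> caps B=0 W=0
Move 2: W@(3,0) -> caps B=0 W=0
Move 3: B@(0,1) -> caps B=0 W=0
Move 4: W@(0,0) -> caps B=0 W=0
Move 5: B@(3,3) -> caps B=0 W=0
Move 6: W@(3,2) -> caps B=0 W=0
Move 7: B@(0,3) -> caps B=0 W=0
Move 8: W@(2,3) -> caps B=0 W=1
Move 9: B@(1,3) -> caps B=0 W=1
Move 10: W@(3,1) -> caps B=0 W=1
Move 11: B@(2,2) -> caps B=0 W=1
Move 12: W@(1,0) -> caps B=0 W=1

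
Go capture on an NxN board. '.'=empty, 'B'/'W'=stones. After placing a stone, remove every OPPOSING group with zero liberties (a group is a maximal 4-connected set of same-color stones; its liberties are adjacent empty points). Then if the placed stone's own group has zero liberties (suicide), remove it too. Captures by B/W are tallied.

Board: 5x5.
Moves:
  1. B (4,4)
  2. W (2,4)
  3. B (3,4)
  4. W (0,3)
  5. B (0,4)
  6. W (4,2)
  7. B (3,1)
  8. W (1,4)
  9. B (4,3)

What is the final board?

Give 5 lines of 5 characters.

Answer: ...W.
....W
....W
.B..B
..WBB

Derivation:
Move 1: B@(4,4) -> caps B=0 W=0
Move 2: W@(2,4) -> caps B=0 W=0
Move 3: B@(3,4) -> caps B=0 W=0
Move 4: W@(0,3) -> caps B=0 W=0
Move 5: B@(0,4) -> caps B=0 W=0
Move 6: W@(4,2) -> caps B=0 W=0
Move 7: B@(3,1) -> caps B=0 W=0
Move 8: W@(1,4) -> caps B=0 W=1
Move 9: B@(4,3) -> caps B=0 W=1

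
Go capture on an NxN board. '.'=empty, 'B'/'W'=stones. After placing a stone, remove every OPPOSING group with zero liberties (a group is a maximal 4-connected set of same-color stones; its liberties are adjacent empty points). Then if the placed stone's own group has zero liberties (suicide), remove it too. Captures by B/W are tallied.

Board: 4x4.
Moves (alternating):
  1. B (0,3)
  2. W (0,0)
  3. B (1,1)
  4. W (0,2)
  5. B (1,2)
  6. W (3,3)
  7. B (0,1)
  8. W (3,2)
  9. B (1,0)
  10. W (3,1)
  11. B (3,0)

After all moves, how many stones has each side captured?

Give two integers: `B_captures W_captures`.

Answer: 2 0

Derivation:
Move 1: B@(0,3) -> caps B=0 W=0
Move 2: W@(0,0) -> caps B=0 W=0
Move 3: B@(1,1) -> caps B=0 W=0
Move 4: W@(0,2) -> caps B=0 W=0
Move 5: B@(1,2) -> caps B=0 W=0
Move 6: W@(3,3) -> caps B=0 W=0
Move 7: B@(0,1) -> caps B=1 W=0
Move 8: W@(3,2) -> caps B=1 W=0
Move 9: B@(1,0) -> caps B=2 W=0
Move 10: W@(3,1) -> caps B=2 W=0
Move 11: B@(3,0) -> caps B=2 W=0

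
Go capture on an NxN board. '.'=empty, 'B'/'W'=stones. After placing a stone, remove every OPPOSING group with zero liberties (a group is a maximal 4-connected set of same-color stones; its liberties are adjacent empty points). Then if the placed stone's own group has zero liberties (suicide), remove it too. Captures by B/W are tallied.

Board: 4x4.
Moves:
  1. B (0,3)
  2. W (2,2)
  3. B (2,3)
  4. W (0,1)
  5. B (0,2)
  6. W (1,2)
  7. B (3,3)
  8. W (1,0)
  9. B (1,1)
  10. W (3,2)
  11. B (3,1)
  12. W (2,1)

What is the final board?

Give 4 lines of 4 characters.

Answer: .WBB
W.W.
.WWB
.BWB

Derivation:
Move 1: B@(0,3) -> caps B=0 W=0
Move 2: W@(2,2) -> caps B=0 W=0
Move 3: B@(2,3) -> caps B=0 W=0
Move 4: W@(0,1) -> caps B=0 W=0
Move 5: B@(0,2) -> caps B=0 W=0
Move 6: W@(1,2) -> caps B=0 W=0
Move 7: B@(3,3) -> caps B=0 W=0
Move 8: W@(1,0) -> caps B=0 W=0
Move 9: B@(1,1) -> caps B=0 W=0
Move 10: W@(3,2) -> caps B=0 W=0
Move 11: B@(3,1) -> caps B=0 W=0
Move 12: W@(2,1) -> caps B=0 W=1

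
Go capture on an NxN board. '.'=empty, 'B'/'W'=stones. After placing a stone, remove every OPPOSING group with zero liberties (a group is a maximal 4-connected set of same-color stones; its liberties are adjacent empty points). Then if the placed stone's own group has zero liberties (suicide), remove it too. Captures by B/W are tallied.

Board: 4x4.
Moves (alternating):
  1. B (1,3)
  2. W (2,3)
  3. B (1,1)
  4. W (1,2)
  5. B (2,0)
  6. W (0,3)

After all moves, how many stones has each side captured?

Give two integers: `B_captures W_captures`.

Answer: 0 1

Derivation:
Move 1: B@(1,3) -> caps B=0 W=0
Move 2: W@(2,3) -> caps B=0 W=0
Move 3: B@(1,1) -> caps B=0 W=0
Move 4: W@(1,2) -> caps B=0 W=0
Move 5: B@(2,0) -> caps B=0 W=0
Move 6: W@(0,3) -> caps B=0 W=1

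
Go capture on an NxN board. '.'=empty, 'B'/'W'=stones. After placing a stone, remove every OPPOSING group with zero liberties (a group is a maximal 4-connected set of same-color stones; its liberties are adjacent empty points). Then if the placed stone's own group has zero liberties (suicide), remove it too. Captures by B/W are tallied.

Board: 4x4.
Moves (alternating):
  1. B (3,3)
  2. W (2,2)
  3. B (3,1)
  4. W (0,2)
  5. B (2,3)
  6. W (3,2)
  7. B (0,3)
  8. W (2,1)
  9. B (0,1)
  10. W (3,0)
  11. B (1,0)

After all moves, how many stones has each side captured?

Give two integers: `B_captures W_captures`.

Move 1: B@(3,3) -> caps B=0 W=0
Move 2: W@(2,2) -> caps B=0 W=0
Move 3: B@(3,1) -> caps B=0 W=0
Move 4: W@(0,2) -> caps B=0 W=0
Move 5: B@(2,3) -> caps B=0 W=0
Move 6: W@(3,2) -> caps B=0 W=0
Move 7: B@(0,3) -> caps B=0 W=0
Move 8: W@(2,1) -> caps B=0 W=0
Move 9: B@(0,1) -> caps B=0 W=0
Move 10: W@(3,0) -> caps B=0 W=1
Move 11: B@(1,0) -> caps B=0 W=1

Answer: 0 1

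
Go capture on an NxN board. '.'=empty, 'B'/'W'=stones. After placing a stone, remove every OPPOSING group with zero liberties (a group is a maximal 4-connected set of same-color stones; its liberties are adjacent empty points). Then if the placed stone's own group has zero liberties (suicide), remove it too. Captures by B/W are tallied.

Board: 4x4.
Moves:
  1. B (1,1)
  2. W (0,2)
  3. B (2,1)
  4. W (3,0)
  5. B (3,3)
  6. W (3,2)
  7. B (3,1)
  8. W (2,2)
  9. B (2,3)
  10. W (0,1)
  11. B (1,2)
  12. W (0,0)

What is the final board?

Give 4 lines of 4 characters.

Answer: WWW.
.BB.
.B.B
WB.B

Derivation:
Move 1: B@(1,1) -> caps B=0 W=0
Move 2: W@(0,2) -> caps B=0 W=0
Move 3: B@(2,1) -> caps B=0 W=0
Move 4: W@(3,0) -> caps B=0 W=0
Move 5: B@(3,3) -> caps B=0 W=0
Move 6: W@(3,2) -> caps B=0 W=0
Move 7: B@(3,1) -> caps B=0 W=0
Move 8: W@(2,2) -> caps B=0 W=0
Move 9: B@(2,3) -> caps B=0 W=0
Move 10: W@(0,1) -> caps B=0 W=0
Move 11: B@(1,2) -> caps B=2 W=0
Move 12: W@(0,0) -> caps B=2 W=0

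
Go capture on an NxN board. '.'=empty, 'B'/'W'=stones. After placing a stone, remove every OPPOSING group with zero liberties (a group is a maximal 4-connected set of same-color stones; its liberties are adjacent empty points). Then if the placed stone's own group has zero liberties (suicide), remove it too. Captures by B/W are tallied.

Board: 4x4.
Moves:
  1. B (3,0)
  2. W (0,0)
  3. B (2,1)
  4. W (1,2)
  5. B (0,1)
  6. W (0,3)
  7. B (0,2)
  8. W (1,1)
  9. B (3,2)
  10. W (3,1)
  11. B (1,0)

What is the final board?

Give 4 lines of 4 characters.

Answer: W..W
BWW.
.B..
B.B.

Derivation:
Move 1: B@(3,0) -> caps B=0 W=0
Move 2: W@(0,0) -> caps B=0 W=0
Move 3: B@(2,1) -> caps B=0 W=0
Move 4: W@(1,2) -> caps B=0 W=0
Move 5: B@(0,1) -> caps B=0 W=0
Move 6: W@(0,3) -> caps B=0 W=0
Move 7: B@(0,2) -> caps B=0 W=0
Move 8: W@(1,1) -> caps B=0 W=2
Move 9: B@(3,2) -> caps B=0 W=2
Move 10: W@(3,1) -> caps B=0 W=2
Move 11: B@(1,0) -> caps B=0 W=2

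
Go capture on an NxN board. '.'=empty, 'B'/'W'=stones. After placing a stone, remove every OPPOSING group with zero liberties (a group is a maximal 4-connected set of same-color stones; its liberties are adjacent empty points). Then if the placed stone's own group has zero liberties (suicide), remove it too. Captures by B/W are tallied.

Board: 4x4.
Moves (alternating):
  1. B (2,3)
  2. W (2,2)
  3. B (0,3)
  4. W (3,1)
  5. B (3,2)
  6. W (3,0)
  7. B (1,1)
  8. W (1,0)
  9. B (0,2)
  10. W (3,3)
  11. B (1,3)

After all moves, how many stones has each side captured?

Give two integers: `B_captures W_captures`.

Move 1: B@(2,3) -> caps B=0 W=0
Move 2: W@(2,2) -> caps B=0 W=0
Move 3: B@(0,3) -> caps B=0 W=0
Move 4: W@(3,1) -> caps B=0 W=0
Move 5: B@(3,2) -> caps B=0 W=0
Move 6: W@(3,0) -> caps B=0 W=0
Move 7: B@(1,1) -> caps B=0 W=0
Move 8: W@(1,0) -> caps B=0 W=0
Move 9: B@(0,2) -> caps B=0 W=0
Move 10: W@(3,3) -> caps B=0 W=1
Move 11: B@(1,3) -> caps B=0 W=1

Answer: 0 1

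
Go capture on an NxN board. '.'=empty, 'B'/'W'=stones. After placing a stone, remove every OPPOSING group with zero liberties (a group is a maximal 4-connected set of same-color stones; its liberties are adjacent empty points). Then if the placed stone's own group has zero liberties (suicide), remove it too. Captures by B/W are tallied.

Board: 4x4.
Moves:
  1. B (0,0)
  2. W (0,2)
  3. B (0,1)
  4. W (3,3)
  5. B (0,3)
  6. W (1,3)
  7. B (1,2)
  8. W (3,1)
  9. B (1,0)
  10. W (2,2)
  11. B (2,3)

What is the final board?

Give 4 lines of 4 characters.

Answer: BBW.
B.BW
..W.
.W.W

Derivation:
Move 1: B@(0,0) -> caps B=0 W=0
Move 2: W@(0,2) -> caps B=0 W=0
Move 3: B@(0,1) -> caps B=0 W=0
Move 4: W@(3,3) -> caps B=0 W=0
Move 5: B@(0,3) -> caps B=0 W=0
Move 6: W@(1,3) -> caps B=0 W=1
Move 7: B@(1,2) -> caps B=0 W=1
Move 8: W@(3,1) -> caps B=0 W=1
Move 9: B@(1,0) -> caps B=0 W=1
Move 10: W@(2,2) -> caps B=0 W=1
Move 11: B@(2,3) -> caps B=0 W=1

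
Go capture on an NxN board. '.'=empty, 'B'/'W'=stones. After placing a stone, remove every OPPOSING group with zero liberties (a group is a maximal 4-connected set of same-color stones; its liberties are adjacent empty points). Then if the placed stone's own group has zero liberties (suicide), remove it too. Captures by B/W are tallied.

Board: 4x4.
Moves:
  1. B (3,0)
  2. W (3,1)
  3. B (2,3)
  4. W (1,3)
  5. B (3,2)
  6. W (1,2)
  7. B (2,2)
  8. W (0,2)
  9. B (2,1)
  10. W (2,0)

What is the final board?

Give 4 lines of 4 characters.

Answer: ..W.
..WW
WBBB
B.B.

Derivation:
Move 1: B@(3,0) -> caps B=0 W=0
Move 2: W@(3,1) -> caps B=0 W=0
Move 3: B@(2,3) -> caps B=0 W=0
Move 4: W@(1,3) -> caps B=0 W=0
Move 5: B@(3,2) -> caps B=0 W=0
Move 6: W@(1,2) -> caps B=0 W=0
Move 7: B@(2,2) -> caps B=0 W=0
Move 8: W@(0,2) -> caps B=0 W=0
Move 9: B@(2,1) -> caps B=1 W=0
Move 10: W@(2,0) -> caps B=1 W=0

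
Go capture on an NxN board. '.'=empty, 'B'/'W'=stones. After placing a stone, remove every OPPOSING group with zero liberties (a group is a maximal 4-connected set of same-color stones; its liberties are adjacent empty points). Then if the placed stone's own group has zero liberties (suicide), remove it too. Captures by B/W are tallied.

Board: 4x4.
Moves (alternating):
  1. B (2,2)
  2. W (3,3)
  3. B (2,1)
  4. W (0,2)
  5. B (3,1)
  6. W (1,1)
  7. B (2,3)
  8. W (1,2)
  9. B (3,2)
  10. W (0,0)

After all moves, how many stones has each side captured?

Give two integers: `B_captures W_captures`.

Answer: 1 0

Derivation:
Move 1: B@(2,2) -> caps B=0 W=0
Move 2: W@(3,3) -> caps B=0 W=0
Move 3: B@(2,1) -> caps B=0 W=0
Move 4: W@(0,2) -> caps B=0 W=0
Move 5: B@(3,1) -> caps B=0 W=0
Move 6: W@(1,1) -> caps B=0 W=0
Move 7: B@(2,3) -> caps B=0 W=0
Move 8: W@(1,2) -> caps B=0 W=0
Move 9: B@(3,2) -> caps B=1 W=0
Move 10: W@(0,0) -> caps B=1 W=0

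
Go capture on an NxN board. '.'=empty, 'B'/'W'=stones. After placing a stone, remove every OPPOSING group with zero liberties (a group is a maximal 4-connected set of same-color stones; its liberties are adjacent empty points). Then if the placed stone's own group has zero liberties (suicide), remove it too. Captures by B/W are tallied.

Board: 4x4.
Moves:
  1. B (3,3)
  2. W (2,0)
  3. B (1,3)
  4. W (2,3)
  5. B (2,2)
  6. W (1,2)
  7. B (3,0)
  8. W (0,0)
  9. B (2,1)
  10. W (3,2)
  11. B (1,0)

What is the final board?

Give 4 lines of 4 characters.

Answer: W...
B.WB
.BB.
B.WB

Derivation:
Move 1: B@(3,3) -> caps B=0 W=0
Move 2: W@(2,0) -> caps B=0 W=0
Move 3: B@(1,3) -> caps B=0 W=0
Move 4: W@(2,3) -> caps B=0 W=0
Move 5: B@(2,2) -> caps B=1 W=0
Move 6: W@(1,2) -> caps B=1 W=0
Move 7: B@(3,0) -> caps B=1 W=0
Move 8: W@(0,0) -> caps B=1 W=0
Move 9: B@(2,1) -> caps B=1 W=0
Move 10: W@(3,2) -> caps B=1 W=0
Move 11: B@(1,0) -> caps B=2 W=0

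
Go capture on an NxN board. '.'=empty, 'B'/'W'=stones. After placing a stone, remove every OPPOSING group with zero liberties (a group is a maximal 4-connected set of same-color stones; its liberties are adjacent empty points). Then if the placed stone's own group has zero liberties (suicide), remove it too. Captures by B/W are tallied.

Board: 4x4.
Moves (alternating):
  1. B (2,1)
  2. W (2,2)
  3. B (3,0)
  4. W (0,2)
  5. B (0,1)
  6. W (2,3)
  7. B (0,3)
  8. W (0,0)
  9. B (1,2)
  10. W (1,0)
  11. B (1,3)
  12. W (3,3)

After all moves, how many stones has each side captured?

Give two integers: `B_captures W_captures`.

Move 1: B@(2,1) -> caps B=0 W=0
Move 2: W@(2,2) -> caps B=0 W=0
Move 3: B@(3,0) -> caps B=0 W=0
Move 4: W@(0,2) -> caps B=0 W=0
Move 5: B@(0,1) -> caps B=0 W=0
Move 6: W@(2,3) -> caps B=0 W=0
Move 7: B@(0,3) -> caps B=0 W=0
Move 8: W@(0,0) -> caps B=0 W=0
Move 9: B@(1,2) -> caps B=1 W=0
Move 10: W@(1,0) -> caps B=1 W=0
Move 11: B@(1,3) -> caps B=1 W=0
Move 12: W@(3,3) -> caps B=1 W=0

Answer: 1 0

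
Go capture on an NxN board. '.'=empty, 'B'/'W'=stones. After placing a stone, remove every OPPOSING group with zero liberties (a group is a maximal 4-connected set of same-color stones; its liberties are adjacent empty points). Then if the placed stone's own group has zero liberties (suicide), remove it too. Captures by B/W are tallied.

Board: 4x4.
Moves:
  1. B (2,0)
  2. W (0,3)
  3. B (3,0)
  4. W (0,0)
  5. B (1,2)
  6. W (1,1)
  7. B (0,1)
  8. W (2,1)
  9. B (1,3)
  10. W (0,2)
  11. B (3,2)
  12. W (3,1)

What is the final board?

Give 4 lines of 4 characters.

Move 1: B@(2,0) -> caps B=0 W=0
Move 2: W@(0,3) -> caps B=0 W=0
Move 3: B@(3,0) -> caps B=0 W=0
Move 4: W@(0,0) -> caps B=0 W=0
Move 5: B@(1,2) -> caps B=0 W=0
Move 6: W@(1,1) -> caps B=0 W=0
Move 7: B@(0,1) -> caps B=0 W=0
Move 8: W@(2,1) -> caps B=0 W=0
Move 9: B@(1,3) -> caps B=0 W=0
Move 10: W@(0,2) -> caps B=0 W=1
Move 11: B@(3,2) -> caps B=0 W=1
Move 12: W@(3,1) -> caps B=0 W=1

Answer: W.WW
.WBB
BW..
BWB.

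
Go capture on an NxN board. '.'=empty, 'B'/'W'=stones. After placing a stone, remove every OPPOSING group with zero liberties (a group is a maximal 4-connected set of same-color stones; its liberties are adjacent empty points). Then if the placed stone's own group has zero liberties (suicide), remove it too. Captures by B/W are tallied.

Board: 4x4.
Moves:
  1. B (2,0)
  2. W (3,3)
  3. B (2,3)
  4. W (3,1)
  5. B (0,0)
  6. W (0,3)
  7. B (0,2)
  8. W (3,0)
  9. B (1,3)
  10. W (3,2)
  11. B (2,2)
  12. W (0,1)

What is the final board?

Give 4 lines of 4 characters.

Answer: BWB.
...B
B.BB
WWWW

Derivation:
Move 1: B@(2,0) -> caps B=0 W=0
Move 2: W@(3,3) -> caps B=0 W=0
Move 3: B@(2,3) -> caps B=0 W=0
Move 4: W@(3,1) -> caps B=0 W=0
Move 5: B@(0,0) -> caps B=0 W=0
Move 6: W@(0,3) -> caps B=0 W=0
Move 7: B@(0,2) -> caps B=0 W=0
Move 8: W@(3,0) -> caps B=0 W=0
Move 9: B@(1,3) -> caps B=1 W=0
Move 10: W@(3,2) -> caps B=1 W=0
Move 11: B@(2,2) -> caps B=1 W=0
Move 12: W@(0,1) -> caps B=1 W=0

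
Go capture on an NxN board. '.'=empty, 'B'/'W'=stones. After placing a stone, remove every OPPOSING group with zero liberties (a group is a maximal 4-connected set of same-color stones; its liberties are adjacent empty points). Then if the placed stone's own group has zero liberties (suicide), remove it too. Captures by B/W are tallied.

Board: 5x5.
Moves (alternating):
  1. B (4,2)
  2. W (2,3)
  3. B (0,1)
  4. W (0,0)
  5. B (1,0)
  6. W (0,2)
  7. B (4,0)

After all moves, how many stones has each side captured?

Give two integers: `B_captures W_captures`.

Move 1: B@(4,2) -> caps B=0 W=0
Move 2: W@(2,3) -> caps B=0 W=0
Move 3: B@(0,1) -> caps B=0 W=0
Move 4: W@(0,0) -> caps B=0 W=0
Move 5: B@(1,0) -> caps B=1 W=0
Move 6: W@(0,2) -> caps B=1 W=0
Move 7: B@(4,0) -> caps B=1 W=0

Answer: 1 0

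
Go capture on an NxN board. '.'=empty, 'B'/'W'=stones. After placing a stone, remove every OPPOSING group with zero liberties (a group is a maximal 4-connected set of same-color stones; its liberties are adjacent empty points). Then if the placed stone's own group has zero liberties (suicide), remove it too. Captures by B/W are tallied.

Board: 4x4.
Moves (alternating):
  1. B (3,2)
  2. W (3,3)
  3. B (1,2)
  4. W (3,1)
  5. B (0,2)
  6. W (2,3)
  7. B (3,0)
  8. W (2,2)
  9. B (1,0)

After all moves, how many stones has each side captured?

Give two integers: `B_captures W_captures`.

Move 1: B@(3,2) -> caps B=0 W=0
Move 2: W@(3,3) -> caps B=0 W=0
Move 3: B@(1,2) -> caps B=0 W=0
Move 4: W@(3,1) -> caps B=0 W=0
Move 5: B@(0,2) -> caps B=0 W=0
Move 6: W@(2,3) -> caps B=0 W=0
Move 7: B@(3,0) -> caps B=0 W=0
Move 8: W@(2,2) -> caps B=0 W=1
Move 9: B@(1,0) -> caps B=0 W=1

Answer: 0 1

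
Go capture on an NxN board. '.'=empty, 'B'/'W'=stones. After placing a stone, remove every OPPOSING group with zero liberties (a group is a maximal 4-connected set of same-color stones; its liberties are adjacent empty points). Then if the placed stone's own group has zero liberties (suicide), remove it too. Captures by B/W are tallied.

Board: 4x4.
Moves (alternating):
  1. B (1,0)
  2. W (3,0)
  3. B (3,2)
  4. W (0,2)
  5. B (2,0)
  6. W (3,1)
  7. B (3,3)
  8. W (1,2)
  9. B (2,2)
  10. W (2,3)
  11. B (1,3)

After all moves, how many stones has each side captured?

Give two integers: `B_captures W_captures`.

Move 1: B@(1,0) -> caps B=0 W=0
Move 2: W@(3,0) -> caps B=0 W=0
Move 3: B@(3,2) -> caps B=0 W=0
Move 4: W@(0,2) -> caps B=0 W=0
Move 5: B@(2,0) -> caps B=0 W=0
Move 6: W@(3,1) -> caps B=0 W=0
Move 7: B@(3,3) -> caps B=0 W=0
Move 8: W@(1,2) -> caps B=0 W=0
Move 9: B@(2,2) -> caps B=0 W=0
Move 10: W@(2,3) -> caps B=0 W=0
Move 11: B@(1,3) -> caps B=1 W=0

Answer: 1 0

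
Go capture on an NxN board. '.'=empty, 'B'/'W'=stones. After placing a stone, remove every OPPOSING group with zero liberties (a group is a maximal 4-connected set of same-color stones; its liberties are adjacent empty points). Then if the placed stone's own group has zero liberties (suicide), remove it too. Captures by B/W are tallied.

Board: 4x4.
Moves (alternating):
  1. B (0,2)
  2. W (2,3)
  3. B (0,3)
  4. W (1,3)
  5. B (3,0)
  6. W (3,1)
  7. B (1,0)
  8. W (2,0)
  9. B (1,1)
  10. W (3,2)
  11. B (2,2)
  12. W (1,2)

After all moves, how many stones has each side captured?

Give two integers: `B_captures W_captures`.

Answer: 0 1

Derivation:
Move 1: B@(0,2) -> caps B=0 W=0
Move 2: W@(2,3) -> caps B=0 W=0
Move 3: B@(0,3) -> caps B=0 W=0
Move 4: W@(1,3) -> caps B=0 W=0
Move 5: B@(3,0) -> caps B=0 W=0
Move 6: W@(3,1) -> caps B=0 W=0
Move 7: B@(1,0) -> caps B=0 W=0
Move 8: W@(2,0) -> caps B=0 W=1
Move 9: B@(1,1) -> caps B=0 W=1
Move 10: W@(3,2) -> caps B=0 W=1
Move 11: B@(2,2) -> caps B=0 W=1
Move 12: W@(1,2) -> caps B=0 W=1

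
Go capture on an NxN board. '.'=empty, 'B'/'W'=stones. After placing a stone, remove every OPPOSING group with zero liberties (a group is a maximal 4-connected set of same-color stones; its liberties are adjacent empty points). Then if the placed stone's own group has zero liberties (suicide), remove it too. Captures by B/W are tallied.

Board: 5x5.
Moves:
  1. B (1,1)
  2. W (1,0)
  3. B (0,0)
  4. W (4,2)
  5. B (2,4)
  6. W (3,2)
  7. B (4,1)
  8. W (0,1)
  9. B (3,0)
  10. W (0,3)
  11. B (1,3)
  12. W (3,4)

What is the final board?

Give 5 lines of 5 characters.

Move 1: B@(1,1) -> caps B=0 W=0
Move 2: W@(1,0) -> caps B=0 W=0
Move 3: B@(0,0) -> caps B=0 W=0
Move 4: W@(4,2) -> caps B=0 W=0
Move 5: B@(2,4) -> caps B=0 W=0
Move 6: W@(3,2) -> caps B=0 W=0
Move 7: B@(4,1) -> caps B=0 W=0
Move 8: W@(0,1) -> caps B=0 W=1
Move 9: B@(3,0) -> caps B=0 W=1
Move 10: W@(0,3) -> caps B=0 W=1
Move 11: B@(1,3) -> caps B=0 W=1
Move 12: W@(3,4) -> caps B=0 W=1

Answer: .W.W.
WB.B.
....B
B.W.W
.BW..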